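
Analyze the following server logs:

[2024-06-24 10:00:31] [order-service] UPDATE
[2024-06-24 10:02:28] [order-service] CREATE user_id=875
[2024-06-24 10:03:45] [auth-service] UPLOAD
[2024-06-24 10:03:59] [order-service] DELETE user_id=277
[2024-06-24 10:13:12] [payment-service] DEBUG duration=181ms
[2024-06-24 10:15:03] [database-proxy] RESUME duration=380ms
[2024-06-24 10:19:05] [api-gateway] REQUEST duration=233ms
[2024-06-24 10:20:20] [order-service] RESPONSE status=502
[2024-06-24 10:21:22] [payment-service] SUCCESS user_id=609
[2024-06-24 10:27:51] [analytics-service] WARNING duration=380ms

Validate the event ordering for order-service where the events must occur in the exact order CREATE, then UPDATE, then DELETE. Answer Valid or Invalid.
Invalid

To validate ordering:

1. Required order: CREATE → UPDATE → DELETE
2. Rule: the events must occur in the exact order CREATE, then UPDATE, then DELETE
3. Check actual order of events for order-service
4. Result: Invalid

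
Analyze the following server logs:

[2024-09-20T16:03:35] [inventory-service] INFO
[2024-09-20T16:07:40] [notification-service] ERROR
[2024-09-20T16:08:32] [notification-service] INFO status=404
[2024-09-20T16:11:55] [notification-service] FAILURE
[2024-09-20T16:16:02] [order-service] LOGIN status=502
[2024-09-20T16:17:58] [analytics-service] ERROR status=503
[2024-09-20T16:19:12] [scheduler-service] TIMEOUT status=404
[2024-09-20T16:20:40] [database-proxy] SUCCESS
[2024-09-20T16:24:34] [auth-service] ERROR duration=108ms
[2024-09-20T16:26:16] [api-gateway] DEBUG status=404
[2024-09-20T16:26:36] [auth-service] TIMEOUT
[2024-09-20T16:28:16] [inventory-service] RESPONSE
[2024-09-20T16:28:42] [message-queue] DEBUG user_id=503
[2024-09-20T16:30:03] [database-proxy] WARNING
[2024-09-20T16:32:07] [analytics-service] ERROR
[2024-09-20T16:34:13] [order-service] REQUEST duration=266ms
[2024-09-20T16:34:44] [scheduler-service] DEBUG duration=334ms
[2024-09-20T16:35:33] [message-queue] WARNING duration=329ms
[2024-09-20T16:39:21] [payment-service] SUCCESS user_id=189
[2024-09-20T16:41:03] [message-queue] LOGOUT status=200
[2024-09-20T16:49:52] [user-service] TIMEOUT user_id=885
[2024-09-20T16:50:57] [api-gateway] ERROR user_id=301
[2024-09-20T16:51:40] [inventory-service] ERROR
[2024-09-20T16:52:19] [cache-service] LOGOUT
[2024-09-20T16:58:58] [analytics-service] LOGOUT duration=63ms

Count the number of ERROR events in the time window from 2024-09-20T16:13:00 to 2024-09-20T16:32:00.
2

To count events in the time window:

1. Window boundaries: 2024-09-20T16:13:00 to 2024-09-20T16:32:00
2. Filter for ERROR events within this window
3. Count matching events: 2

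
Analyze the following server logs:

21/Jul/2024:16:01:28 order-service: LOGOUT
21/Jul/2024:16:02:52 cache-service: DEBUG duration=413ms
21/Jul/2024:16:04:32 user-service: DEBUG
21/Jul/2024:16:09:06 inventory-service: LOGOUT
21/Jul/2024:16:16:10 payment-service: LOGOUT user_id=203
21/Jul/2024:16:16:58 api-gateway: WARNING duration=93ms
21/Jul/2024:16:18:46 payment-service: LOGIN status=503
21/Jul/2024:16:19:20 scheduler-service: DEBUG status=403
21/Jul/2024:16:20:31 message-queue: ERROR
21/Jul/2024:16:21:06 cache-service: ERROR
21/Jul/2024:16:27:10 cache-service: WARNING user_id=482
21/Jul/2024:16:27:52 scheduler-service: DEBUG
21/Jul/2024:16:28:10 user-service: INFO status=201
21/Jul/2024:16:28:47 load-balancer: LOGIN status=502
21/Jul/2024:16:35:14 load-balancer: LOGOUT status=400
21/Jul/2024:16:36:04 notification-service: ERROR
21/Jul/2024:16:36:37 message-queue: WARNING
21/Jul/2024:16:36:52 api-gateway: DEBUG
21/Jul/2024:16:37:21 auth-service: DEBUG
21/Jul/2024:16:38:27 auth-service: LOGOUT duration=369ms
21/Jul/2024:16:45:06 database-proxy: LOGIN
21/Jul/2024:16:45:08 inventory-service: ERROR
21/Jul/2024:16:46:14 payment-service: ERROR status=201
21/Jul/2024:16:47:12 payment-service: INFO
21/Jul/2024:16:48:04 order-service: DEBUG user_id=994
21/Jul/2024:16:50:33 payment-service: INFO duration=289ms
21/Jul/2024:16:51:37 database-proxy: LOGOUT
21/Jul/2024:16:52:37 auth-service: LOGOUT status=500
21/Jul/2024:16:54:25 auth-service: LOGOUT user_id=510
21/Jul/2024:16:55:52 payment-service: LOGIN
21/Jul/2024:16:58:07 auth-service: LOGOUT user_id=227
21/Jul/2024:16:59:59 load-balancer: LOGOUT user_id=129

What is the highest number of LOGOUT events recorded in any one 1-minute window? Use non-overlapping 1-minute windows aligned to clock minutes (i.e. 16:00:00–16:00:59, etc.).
1

To find the burst window:

1. Divide the log period into non-overlapping 1-minute windows starting at 16:00
2. Count LOGOUT events in each window
3. Find the window with maximum count
4. Maximum events in a window: 1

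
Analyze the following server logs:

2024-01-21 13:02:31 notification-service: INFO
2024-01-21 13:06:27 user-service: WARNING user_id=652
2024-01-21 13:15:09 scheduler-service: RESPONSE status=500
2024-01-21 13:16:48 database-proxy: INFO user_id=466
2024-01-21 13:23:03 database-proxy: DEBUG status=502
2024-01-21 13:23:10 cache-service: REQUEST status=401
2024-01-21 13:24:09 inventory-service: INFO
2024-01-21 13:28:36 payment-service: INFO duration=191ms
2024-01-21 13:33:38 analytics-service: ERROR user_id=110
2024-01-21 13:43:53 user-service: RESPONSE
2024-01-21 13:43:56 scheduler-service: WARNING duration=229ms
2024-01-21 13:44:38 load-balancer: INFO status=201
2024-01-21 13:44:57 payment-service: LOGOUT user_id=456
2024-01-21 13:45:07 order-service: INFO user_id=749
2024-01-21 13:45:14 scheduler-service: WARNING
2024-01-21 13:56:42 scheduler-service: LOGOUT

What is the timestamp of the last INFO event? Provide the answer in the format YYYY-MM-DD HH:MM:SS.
2024-01-21 13:45:07

To find the last event:

1. Filter for all INFO events
2. Sort by timestamp
3. Select the last one
4. Timestamp: 2024-01-21 13:45:07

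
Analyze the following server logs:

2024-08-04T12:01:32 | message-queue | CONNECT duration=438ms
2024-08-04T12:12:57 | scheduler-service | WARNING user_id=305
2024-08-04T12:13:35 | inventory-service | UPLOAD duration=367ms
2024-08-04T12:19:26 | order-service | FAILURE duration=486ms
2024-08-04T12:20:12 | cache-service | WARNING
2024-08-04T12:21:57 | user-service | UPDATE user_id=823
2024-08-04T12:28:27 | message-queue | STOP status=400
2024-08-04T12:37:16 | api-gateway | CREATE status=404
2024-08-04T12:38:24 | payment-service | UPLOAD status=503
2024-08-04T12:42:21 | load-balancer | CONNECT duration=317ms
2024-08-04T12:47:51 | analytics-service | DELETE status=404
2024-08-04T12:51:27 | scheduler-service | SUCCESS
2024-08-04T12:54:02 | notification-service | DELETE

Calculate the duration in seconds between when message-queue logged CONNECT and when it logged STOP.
1615

To find the time between events:

1. Locate the first CONNECT event for message-queue: 2024-08-04T12:01:32
2. Locate the first STOP event for message-queue: 2024-08-04T12:28:27
3. Calculate the difference: 2024-08-04T12:28:27 - 2024-08-04T12:01:32 = 1615 seconds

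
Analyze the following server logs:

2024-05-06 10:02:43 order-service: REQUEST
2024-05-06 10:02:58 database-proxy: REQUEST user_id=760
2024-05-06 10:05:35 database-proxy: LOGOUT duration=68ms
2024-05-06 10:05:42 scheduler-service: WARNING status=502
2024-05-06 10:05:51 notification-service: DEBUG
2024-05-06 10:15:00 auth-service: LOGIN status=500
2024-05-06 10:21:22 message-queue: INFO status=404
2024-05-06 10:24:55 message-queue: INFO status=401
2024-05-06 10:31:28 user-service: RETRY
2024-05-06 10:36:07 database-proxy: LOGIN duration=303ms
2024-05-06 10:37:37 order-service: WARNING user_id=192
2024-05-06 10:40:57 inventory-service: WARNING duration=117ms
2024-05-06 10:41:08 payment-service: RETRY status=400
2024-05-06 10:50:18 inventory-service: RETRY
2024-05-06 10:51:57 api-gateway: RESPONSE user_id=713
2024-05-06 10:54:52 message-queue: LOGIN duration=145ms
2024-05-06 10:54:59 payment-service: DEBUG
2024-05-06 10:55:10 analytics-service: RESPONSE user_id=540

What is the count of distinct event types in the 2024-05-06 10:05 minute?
3

To count unique event types:

1. Filter events in the minute starting at 2024-05-06 10:05
2. Extract event types from matching entries
3. Count unique types: 3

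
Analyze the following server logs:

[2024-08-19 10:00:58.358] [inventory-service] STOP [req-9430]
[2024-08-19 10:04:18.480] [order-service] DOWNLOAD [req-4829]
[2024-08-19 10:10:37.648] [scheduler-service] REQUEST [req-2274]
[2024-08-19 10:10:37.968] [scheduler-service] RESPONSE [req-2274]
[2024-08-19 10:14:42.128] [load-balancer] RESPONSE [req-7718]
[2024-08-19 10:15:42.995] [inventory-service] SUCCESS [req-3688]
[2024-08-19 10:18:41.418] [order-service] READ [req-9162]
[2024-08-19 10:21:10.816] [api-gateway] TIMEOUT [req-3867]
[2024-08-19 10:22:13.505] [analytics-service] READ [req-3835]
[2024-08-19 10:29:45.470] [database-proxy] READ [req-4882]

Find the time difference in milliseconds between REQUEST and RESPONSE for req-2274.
320

To calculate latency:

1. Find REQUEST with id req-2274: 2024-08-19 10:10:37.648
2. Find RESPONSE with id req-2274: 2024-08-19 10:10:37.968
3. Latency: 2024-08-19 10:10:37.968 - 2024-08-19 10:10:37.648 = 320ms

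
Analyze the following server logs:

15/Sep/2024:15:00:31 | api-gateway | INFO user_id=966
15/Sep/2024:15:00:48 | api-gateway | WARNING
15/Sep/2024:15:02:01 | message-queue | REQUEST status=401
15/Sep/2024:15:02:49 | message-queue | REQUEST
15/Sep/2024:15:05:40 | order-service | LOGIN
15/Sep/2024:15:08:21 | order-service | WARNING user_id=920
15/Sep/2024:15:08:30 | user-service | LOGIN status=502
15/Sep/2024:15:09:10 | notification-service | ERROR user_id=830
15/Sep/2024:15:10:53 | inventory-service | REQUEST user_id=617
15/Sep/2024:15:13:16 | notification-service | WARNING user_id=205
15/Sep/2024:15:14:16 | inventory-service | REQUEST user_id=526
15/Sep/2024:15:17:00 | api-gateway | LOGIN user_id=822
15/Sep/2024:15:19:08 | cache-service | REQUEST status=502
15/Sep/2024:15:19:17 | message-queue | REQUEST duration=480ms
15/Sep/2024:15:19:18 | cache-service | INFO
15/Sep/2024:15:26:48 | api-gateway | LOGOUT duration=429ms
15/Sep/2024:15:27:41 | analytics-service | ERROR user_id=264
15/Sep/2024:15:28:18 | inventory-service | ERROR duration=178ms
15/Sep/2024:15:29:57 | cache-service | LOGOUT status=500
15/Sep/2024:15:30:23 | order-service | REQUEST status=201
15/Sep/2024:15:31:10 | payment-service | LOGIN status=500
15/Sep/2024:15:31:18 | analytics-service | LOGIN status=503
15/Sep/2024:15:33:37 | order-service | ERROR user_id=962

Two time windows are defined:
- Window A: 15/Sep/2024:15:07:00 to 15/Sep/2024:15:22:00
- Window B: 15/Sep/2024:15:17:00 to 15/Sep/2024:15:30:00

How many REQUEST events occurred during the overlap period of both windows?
2

To find overlap events:

1. Window A: 15/Sep/2024:15:07:00 to 15/Sep/2024:15:22:00
2. Window B: 15/Sep/2024:15:17:00 to 15/Sep/2024:15:30:00
3. Overlap period: 15/Sep/2024:15:17:00 to 15/Sep/2024:15:22:00
4. Count REQUEST events in overlap: 2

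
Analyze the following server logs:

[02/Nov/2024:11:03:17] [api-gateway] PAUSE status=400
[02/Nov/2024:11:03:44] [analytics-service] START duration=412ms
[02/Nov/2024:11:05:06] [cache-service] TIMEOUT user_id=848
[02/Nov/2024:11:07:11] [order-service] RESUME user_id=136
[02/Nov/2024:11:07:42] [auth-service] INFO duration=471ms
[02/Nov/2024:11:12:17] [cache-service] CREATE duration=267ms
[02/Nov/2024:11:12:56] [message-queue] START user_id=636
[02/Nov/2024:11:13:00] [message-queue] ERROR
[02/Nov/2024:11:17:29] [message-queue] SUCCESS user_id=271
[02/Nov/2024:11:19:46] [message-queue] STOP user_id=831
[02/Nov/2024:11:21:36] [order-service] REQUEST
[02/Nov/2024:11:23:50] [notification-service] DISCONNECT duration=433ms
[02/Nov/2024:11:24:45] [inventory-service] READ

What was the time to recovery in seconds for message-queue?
269

To calculate recovery time:

1. Find ERROR event for message-queue: 02/Nov/2024:11:13:00
2. Find next SUCCESS event for message-queue: 02/Nov/2024:11:17:29
3. Recovery time: 02/Nov/2024:11:17:29 - 02/Nov/2024:11:13:00 = 269 seconds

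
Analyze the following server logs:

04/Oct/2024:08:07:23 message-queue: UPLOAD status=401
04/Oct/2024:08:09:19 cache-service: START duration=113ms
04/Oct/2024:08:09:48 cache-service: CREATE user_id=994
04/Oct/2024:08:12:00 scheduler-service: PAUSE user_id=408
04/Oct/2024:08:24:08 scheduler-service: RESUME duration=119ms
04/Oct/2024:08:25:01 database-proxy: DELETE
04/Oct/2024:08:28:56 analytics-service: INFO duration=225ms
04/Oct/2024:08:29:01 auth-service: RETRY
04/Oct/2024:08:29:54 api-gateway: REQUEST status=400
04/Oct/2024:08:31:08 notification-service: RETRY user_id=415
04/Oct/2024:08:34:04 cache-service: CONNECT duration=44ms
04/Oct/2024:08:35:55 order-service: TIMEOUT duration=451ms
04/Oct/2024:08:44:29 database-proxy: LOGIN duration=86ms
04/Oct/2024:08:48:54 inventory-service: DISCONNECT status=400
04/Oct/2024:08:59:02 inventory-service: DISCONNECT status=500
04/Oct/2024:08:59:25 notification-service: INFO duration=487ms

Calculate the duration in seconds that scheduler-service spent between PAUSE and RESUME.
728

To calculate state duration:

1. Find PAUSE event for scheduler-service: 04/Oct/2024:08:12:00
2. Find RESUME event for scheduler-service: 04/Oct/2024:08:24:08
3. Calculate duration: 04/Oct/2024:08:24:08 - 04/Oct/2024:08:12:00 = 728 seconds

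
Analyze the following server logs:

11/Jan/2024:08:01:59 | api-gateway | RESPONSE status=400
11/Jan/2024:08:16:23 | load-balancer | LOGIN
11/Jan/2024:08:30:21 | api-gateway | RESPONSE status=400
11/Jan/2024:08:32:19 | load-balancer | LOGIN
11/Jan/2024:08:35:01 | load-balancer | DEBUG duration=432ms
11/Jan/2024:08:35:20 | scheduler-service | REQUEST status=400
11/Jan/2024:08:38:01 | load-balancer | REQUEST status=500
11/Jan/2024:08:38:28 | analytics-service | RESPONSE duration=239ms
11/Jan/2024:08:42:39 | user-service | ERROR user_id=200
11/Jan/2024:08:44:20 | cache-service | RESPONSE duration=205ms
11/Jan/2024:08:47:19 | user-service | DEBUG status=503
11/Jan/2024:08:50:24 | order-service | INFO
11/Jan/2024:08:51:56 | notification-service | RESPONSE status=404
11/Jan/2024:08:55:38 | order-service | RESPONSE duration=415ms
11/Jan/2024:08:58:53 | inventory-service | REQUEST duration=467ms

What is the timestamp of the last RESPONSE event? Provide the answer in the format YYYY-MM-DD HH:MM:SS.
2024-01-11 08:55:38

To find the last event:

1. Filter for all RESPONSE events
2. Sort by timestamp
3. Select the last one
4. Timestamp: 2024-01-11 08:55:38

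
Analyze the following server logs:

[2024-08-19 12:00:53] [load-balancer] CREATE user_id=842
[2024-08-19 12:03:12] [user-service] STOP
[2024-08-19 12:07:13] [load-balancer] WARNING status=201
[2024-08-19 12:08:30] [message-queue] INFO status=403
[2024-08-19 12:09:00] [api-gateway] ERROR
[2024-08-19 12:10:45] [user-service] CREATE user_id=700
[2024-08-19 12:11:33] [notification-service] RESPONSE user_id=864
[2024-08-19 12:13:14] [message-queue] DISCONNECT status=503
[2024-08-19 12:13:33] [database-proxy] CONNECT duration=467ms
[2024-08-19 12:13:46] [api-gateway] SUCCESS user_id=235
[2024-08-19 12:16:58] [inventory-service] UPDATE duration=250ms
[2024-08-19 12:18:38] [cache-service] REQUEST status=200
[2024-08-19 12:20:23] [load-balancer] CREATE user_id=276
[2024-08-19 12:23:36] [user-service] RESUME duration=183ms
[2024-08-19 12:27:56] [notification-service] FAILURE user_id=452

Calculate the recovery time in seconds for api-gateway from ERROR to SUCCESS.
286

To calculate recovery time:

1. Find ERROR event for api-gateway: 2024-08-19 12:09:00
2. Find next SUCCESS event for api-gateway: 2024-08-19 12:13:46
3. Recovery time: 2024-08-19 12:13:46 - 2024-08-19 12:09:00 = 286 seconds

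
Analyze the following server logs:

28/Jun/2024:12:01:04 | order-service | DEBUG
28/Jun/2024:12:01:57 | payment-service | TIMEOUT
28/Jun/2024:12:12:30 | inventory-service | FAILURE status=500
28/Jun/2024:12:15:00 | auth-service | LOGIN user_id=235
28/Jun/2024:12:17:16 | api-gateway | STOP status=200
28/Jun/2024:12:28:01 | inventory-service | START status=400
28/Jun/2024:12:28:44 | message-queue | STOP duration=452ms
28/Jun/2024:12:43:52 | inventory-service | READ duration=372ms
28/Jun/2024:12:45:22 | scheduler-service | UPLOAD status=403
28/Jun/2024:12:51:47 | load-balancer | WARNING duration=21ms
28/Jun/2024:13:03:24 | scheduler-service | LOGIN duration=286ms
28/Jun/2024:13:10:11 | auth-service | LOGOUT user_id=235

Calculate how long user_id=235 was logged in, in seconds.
3311

To calculate session duration:

1. Find LOGIN event for user_id=235: 28/Jun/2024:12:15:00
2. Find LOGOUT event for user_id=235: 28/Jun/2024:13:10:11
3. Session duration: 28/Jun/2024:13:10:11 - 28/Jun/2024:12:15:00 = 3311 seconds (55 minutes)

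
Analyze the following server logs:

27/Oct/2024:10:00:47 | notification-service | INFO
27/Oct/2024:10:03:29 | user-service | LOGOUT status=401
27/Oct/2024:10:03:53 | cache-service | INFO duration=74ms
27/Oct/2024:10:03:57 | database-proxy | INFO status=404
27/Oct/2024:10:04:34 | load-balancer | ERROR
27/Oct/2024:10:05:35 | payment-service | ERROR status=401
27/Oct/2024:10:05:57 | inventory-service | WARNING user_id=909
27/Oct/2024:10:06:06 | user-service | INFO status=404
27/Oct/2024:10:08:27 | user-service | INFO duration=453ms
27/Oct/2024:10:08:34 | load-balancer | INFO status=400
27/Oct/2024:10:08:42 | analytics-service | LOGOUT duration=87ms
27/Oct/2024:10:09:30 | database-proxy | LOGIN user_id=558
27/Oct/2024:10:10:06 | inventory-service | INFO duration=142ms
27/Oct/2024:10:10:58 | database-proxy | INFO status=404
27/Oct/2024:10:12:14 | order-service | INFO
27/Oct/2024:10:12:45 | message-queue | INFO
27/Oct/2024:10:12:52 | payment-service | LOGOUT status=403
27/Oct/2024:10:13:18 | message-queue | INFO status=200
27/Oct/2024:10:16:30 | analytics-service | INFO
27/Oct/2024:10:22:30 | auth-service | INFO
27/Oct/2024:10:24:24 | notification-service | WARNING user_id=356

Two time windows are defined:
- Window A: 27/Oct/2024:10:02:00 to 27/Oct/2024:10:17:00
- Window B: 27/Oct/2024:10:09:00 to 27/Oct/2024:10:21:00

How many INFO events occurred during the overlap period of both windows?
6

To find overlap events:

1. Window A: 27/Oct/2024:10:02:00 to 27/Oct/2024:10:17:00
2. Window B: 27/Oct/2024:10:09:00 to 27/Oct/2024:10:21:00
3. Overlap period: 27/Oct/2024:10:09:00 to 27/Oct/2024:10:17:00
4. Count INFO events in overlap: 6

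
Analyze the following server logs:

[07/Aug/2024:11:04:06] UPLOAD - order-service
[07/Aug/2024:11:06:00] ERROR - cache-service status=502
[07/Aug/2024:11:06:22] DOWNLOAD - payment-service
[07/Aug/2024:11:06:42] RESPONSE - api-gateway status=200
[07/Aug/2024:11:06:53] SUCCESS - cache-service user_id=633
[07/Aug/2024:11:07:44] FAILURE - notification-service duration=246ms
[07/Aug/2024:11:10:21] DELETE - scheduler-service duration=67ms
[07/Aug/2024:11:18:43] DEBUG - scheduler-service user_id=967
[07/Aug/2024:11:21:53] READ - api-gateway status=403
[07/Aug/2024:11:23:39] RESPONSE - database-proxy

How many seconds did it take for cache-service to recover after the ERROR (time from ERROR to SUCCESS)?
53

To calculate recovery time:

1. Find ERROR event for cache-service: 07/Aug/2024:11:06:00
2. Find next SUCCESS event for cache-service: 07/Aug/2024:11:06:53
3. Recovery time: 07/Aug/2024:11:06:53 - 07/Aug/2024:11:06:00 = 53 seconds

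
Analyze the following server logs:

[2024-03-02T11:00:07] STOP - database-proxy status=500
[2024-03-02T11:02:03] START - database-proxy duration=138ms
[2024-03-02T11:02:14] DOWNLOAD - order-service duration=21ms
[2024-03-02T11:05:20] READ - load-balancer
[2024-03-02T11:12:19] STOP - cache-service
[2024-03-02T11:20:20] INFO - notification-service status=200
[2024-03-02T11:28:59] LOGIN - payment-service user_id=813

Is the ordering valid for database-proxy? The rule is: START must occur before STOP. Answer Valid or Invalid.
Invalid

To validate ordering:

1. Required order: START → STOP
2. Rule: START must occur before STOP
3. Check actual order of events for database-proxy
4. Result: Invalid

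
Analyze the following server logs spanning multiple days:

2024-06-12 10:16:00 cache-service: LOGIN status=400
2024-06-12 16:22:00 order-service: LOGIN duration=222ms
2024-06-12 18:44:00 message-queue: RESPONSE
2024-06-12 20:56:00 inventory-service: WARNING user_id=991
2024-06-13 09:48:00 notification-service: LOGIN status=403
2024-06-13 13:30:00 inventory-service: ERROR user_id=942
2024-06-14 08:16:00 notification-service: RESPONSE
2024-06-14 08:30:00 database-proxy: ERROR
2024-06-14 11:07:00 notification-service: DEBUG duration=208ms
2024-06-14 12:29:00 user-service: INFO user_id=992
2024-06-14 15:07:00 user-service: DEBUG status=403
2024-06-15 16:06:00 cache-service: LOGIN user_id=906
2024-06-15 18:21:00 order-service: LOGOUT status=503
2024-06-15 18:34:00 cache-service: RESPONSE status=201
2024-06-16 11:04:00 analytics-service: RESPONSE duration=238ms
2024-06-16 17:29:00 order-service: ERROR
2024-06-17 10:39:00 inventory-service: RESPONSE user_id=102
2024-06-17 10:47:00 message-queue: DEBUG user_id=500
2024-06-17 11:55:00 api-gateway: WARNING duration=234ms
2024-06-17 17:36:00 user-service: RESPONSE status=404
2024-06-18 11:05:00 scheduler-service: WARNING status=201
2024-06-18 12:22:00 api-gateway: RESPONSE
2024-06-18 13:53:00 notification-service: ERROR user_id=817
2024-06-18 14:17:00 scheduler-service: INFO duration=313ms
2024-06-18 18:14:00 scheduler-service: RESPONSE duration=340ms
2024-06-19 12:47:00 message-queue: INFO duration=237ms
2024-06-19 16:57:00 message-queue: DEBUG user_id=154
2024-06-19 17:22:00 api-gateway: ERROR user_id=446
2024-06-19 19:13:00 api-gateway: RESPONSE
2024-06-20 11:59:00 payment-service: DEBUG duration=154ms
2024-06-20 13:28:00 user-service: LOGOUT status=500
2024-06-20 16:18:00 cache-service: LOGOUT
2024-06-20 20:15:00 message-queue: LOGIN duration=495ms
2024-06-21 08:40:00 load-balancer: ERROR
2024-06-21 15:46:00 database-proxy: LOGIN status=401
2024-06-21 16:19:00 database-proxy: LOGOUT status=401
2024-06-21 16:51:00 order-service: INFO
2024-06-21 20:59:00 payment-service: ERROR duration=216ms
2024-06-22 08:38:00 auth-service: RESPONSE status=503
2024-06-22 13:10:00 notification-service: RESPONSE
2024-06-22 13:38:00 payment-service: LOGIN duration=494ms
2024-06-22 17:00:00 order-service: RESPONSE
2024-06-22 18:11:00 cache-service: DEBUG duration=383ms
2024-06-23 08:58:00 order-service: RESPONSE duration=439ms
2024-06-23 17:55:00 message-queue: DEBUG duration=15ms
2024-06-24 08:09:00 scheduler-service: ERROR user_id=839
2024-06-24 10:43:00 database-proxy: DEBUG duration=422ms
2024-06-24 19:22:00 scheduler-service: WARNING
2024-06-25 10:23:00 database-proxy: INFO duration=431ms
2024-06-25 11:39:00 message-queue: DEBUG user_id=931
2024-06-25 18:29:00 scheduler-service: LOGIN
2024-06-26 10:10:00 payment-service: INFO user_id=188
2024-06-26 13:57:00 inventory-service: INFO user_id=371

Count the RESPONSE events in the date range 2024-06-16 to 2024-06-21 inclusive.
6

To filter by date range:

1. Date range: 2024-06-16 through 2024-06-21, both dates inclusive
2. Filter for RESPONSE events whose date falls in this range
3. Count matching events: 6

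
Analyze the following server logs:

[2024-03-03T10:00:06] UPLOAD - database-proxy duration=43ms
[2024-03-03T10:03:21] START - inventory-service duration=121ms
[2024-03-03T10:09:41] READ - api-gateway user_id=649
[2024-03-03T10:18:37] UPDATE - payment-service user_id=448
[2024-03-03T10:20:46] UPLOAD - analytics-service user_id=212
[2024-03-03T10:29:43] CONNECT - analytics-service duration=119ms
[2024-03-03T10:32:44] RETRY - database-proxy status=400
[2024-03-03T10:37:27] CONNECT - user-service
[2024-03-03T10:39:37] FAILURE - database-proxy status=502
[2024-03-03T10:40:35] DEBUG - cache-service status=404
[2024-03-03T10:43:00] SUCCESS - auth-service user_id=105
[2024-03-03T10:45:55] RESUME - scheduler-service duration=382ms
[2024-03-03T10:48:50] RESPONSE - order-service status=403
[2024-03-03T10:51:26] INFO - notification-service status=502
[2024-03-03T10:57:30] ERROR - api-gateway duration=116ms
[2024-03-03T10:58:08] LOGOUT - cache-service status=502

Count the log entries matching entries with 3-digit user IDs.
4

To find matching entries:

1. Pattern to match: entries with 3-digit user IDs
2. Scan each log entry for the pattern
3. Count matches: 4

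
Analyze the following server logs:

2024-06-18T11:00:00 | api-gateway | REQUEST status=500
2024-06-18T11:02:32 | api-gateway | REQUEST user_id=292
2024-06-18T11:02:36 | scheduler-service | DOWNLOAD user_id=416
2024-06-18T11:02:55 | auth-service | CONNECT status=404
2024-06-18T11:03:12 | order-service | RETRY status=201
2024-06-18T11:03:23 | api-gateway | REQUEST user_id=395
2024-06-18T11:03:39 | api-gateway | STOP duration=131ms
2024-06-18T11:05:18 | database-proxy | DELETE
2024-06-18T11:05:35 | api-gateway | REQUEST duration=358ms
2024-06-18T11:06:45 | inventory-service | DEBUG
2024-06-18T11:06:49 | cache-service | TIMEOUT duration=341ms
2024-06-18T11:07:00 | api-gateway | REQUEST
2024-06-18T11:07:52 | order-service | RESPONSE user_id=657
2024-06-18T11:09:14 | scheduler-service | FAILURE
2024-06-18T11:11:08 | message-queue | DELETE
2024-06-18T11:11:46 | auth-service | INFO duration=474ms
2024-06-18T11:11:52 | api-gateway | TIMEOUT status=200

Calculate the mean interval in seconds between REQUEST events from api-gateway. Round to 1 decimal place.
105.0

To calculate average interval:

1. Find all REQUEST events for api-gateway in order
2. Calculate time gaps between consecutive events
3. Compute mean of gaps: 420 / 4 = 105.0 seconds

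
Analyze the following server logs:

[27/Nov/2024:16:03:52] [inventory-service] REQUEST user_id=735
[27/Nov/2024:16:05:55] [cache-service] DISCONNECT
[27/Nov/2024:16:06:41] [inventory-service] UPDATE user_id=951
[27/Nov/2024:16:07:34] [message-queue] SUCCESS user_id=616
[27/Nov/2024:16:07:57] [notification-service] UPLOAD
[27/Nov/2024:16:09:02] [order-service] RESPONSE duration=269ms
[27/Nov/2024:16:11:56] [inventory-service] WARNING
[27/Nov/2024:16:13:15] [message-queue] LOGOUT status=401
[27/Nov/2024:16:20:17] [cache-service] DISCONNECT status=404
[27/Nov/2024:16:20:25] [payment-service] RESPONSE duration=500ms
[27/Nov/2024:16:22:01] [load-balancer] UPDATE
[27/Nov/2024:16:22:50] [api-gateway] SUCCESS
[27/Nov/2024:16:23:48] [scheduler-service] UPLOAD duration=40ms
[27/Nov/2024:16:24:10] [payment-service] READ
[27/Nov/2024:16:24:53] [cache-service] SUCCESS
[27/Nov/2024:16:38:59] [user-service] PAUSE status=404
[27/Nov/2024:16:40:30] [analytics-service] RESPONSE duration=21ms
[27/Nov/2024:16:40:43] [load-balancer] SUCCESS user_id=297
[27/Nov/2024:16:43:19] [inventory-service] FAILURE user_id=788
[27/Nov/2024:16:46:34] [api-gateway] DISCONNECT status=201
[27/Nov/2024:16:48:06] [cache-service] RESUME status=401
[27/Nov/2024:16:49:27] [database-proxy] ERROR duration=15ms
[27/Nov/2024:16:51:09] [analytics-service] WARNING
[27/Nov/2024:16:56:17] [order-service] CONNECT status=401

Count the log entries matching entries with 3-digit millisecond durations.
2

To find matching entries:

1. Pattern to match: entries with 3-digit millisecond durations
2. Scan each log entry for the pattern
3. Count matches: 2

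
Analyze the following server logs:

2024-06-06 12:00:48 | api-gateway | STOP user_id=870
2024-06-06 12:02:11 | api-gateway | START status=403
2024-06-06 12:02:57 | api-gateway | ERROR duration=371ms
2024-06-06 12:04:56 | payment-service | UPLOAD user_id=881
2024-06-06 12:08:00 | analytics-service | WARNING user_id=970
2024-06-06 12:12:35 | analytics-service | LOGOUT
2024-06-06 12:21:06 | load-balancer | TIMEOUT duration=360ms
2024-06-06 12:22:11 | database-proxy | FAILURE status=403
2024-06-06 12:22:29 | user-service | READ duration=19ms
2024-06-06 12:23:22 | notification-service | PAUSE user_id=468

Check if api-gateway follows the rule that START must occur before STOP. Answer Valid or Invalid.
Invalid

To validate ordering:

1. Required order: START → STOP
2. Rule: START must occur before STOP
3. Check actual order of events for api-gateway
4. Result: Invalid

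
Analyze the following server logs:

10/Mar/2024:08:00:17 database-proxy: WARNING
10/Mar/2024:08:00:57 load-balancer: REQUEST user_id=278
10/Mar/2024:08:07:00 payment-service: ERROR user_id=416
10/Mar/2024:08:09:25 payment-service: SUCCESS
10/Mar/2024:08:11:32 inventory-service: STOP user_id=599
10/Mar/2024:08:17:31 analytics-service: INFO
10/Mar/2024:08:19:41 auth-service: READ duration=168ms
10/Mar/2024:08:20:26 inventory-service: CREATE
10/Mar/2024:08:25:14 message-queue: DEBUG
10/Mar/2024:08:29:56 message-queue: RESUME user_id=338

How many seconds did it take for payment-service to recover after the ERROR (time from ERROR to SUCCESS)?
145

To calculate recovery time:

1. Find ERROR event for payment-service: 10/Mar/2024:08:07:00
2. Find next SUCCESS event for payment-service: 10/Mar/2024:08:09:25
3. Recovery time: 10/Mar/2024:08:09:25 - 10/Mar/2024:08:07:00 = 145 seconds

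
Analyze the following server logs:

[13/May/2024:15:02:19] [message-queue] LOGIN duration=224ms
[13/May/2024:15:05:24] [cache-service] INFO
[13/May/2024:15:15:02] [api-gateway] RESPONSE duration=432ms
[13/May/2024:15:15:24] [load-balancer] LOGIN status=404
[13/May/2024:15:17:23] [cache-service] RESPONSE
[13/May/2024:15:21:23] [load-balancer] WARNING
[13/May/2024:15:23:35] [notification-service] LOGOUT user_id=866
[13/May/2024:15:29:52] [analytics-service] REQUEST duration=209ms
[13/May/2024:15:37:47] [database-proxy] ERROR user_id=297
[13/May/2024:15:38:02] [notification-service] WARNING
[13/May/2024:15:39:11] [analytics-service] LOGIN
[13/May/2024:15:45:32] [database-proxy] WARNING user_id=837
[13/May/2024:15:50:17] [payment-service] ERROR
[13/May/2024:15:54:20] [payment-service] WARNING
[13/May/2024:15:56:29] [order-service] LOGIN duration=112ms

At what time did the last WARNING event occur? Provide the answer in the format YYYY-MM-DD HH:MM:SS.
2024-05-13 15:54:20

To find the last event:

1. Filter for all WARNING events
2. Sort by timestamp
3. Select the last one
4. Timestamp: 2024-05-13 15:54:20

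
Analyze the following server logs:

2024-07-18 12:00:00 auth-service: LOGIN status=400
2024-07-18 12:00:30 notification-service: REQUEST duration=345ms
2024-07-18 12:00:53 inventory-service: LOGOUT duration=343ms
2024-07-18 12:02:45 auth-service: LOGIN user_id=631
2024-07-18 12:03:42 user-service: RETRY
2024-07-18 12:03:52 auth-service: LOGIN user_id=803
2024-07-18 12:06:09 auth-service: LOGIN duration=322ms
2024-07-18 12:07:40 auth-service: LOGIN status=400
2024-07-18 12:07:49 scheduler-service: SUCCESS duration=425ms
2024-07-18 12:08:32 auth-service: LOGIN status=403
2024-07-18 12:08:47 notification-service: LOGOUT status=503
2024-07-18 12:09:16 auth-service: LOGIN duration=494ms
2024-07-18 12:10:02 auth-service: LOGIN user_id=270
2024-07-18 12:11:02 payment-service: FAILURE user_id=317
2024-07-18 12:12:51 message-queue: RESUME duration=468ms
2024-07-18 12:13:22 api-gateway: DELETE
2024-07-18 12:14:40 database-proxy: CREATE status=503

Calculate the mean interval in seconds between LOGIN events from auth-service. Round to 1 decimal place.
86.0

To calculate average interval:

1. Find all LOGIN events for auth-service in order
2. Calculate time gaps between consecutive events
3. Compute mean of gaps: 602 / 7 = 86.0 seconds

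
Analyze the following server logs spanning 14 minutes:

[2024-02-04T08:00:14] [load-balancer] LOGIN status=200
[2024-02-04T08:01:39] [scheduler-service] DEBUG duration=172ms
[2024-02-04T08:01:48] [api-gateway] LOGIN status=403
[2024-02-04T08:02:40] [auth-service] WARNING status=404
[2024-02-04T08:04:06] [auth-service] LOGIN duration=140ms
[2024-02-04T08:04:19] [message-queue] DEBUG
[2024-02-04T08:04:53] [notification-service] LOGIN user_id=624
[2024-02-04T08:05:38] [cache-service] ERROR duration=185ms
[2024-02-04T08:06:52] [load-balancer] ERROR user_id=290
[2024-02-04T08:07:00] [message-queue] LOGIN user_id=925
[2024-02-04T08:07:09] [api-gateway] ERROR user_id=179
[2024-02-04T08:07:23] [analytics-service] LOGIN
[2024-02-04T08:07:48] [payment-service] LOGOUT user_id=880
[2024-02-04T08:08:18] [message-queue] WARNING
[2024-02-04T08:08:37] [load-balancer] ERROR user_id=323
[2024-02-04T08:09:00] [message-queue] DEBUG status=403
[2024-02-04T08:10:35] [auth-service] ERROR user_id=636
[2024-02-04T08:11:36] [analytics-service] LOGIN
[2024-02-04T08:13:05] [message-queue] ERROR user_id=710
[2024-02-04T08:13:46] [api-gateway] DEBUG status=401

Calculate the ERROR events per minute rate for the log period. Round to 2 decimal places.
0.43

To calculate the rate:

1. Count total ERROR events: 6
2. Total time period: 14 minutes
3. Rate = 6 / 14 = 0.43 events per minute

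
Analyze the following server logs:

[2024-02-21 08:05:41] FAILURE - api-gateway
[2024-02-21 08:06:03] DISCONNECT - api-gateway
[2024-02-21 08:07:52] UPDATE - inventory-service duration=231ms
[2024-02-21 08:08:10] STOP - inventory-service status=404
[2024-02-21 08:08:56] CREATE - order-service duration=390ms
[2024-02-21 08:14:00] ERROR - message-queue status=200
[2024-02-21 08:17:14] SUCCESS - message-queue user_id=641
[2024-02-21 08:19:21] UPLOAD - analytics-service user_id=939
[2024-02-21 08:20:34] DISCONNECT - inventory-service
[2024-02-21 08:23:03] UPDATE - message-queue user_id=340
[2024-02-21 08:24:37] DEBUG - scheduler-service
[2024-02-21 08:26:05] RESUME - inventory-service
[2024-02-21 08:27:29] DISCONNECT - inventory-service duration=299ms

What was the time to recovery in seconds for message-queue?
194

To calculate recovery time:

1. Find ERROR event for message-queue: 2024-02-21 08:14:00
2. Find next SUCCESS event for message-queue: 2024-02-21 08:17:14
3. Recovery time: 2024-02-21 08:17:14 - 2024-02-21 08:14:00 = 194 seconds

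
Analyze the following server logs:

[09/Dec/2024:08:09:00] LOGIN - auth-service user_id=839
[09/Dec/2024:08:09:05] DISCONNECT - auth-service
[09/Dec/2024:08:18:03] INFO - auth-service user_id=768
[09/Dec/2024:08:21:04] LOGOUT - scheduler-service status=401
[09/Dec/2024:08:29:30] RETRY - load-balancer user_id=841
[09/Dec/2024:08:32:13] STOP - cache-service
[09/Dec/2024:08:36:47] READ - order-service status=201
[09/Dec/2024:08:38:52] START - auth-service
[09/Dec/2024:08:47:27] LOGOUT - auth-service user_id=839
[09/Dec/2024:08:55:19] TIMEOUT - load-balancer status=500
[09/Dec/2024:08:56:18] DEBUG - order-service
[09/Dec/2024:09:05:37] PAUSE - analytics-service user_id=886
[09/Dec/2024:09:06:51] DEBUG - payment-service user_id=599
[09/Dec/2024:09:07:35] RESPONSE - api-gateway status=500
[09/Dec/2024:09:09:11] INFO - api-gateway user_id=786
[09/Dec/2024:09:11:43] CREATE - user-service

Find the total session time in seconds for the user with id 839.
2307

To calculate session duration:

1. Find LOGIN event for user_id=839: 09/Dec/2024:08:09:00
2. Find LOGOUT event for user_id=839: 09/Dec/2024:08:47:27
3. Session duration: 09/Dec/2024:08:47:27 - 09/Dec/2024:08:09:00 = 2307 seconds (38 minutes)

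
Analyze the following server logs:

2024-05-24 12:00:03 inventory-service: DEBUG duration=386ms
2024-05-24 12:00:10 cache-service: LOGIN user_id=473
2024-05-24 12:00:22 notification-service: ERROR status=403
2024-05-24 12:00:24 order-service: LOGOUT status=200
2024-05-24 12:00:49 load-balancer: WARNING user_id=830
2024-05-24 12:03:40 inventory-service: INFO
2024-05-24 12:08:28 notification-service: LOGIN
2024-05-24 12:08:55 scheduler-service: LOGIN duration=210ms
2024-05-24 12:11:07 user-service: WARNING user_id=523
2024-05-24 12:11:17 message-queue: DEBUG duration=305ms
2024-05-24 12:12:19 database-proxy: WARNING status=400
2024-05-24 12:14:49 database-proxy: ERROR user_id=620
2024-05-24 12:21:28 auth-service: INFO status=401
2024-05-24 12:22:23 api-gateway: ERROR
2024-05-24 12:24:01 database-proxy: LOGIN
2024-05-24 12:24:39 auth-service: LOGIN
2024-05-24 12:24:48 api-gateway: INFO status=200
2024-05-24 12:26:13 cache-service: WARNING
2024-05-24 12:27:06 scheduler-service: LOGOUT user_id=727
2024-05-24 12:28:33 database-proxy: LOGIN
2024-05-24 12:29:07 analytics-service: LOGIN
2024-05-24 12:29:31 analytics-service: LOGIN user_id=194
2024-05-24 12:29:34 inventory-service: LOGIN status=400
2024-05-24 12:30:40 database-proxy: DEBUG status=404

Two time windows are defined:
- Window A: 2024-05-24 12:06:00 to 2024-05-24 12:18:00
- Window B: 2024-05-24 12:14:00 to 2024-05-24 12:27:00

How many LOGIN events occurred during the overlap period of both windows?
0

To find overlap events:

1. Window A: 2024-05-24 12:06:00 to 2024-05-24 12:18:00
2. Window B: 2024-05-24 12:14:00 to 2024-05-24 12:27:00
3. Overlap period: 2024-05-24 12:14:00 to 2024-05-24 12:18:00
4. Count LOGIN events in overlap: 0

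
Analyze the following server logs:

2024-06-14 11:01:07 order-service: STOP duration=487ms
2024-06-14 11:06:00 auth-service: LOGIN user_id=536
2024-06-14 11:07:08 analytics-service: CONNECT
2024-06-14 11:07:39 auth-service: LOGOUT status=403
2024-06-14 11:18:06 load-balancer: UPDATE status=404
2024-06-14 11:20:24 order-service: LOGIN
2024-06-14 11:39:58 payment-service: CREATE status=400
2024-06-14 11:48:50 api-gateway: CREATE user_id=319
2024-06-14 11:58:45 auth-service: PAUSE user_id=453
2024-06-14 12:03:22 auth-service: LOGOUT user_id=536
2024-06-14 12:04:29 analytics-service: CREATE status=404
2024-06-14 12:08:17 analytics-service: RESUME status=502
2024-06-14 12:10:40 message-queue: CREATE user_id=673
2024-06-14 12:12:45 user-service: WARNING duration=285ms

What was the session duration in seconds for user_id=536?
3442

To calculate session duration:

1. Find LOGIN event for user_id=536: 2024-06-14 11:06:00
2. Find LOGOUT event for user_id=536: 2024-06-14 12:03:22
3. Session duration: 2024-06-14 12:03:22 - 2024-06-14 11:06:00 = 3442 seconds (57 minutes)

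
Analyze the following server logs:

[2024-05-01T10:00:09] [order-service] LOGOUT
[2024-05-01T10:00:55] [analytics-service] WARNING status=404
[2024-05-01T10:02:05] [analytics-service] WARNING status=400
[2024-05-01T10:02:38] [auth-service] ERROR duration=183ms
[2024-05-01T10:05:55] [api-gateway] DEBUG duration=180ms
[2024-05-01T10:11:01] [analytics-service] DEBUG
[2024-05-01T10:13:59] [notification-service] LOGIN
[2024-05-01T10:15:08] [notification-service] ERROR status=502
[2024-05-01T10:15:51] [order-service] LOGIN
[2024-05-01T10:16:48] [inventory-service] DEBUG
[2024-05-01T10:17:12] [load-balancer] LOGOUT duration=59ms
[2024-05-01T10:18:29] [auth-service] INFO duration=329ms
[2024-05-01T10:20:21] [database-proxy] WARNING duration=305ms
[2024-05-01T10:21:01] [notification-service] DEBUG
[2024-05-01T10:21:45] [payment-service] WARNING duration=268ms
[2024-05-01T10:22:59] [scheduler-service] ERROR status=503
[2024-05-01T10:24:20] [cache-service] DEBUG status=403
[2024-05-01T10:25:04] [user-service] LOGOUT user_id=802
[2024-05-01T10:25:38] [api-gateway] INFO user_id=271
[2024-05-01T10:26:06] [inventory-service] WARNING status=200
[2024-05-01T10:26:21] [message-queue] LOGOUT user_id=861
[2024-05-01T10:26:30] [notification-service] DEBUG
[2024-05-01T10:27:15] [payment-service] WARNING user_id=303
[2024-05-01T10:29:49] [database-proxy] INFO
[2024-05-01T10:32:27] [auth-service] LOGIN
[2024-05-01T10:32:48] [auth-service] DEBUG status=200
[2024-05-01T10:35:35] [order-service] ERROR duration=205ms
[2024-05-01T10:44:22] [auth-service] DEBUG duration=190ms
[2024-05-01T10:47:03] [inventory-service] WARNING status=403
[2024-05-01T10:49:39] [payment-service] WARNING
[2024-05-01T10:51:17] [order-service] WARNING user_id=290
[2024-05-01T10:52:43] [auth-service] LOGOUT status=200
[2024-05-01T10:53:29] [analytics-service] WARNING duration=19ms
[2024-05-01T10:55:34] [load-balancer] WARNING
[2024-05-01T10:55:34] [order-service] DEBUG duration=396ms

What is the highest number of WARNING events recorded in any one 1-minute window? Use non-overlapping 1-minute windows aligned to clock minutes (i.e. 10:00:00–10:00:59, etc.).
1

To find the burst window:

1. Divide the log period into non-overlapping 1-minute windows starting at 10:00
2. Count WARNING events in each window
3. Find the window with maximum count
4. Maximum events in a window: 1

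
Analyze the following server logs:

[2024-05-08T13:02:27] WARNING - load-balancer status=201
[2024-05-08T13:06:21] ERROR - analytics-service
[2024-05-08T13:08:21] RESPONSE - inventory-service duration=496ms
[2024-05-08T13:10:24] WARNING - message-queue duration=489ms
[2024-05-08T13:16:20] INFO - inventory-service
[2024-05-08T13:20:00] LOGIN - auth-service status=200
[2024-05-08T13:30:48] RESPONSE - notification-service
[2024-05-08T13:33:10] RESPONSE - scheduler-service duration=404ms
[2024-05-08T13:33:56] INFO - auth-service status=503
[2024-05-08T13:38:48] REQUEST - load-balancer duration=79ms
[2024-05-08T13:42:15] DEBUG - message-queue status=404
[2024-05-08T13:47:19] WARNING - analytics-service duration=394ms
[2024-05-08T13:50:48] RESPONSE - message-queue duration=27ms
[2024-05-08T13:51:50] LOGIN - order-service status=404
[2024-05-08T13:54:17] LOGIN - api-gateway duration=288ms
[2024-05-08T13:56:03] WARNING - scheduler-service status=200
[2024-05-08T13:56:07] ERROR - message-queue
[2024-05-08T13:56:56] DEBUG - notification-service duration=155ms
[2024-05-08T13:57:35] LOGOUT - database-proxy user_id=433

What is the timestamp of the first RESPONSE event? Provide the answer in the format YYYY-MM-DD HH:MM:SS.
2024-05-08 13:08:21

To find the first event:

1. Filter for all RESPONSE events
2. Sort by timestamp
3. Select the first one
4. Timestamp: 2024-05-08 13:08:21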